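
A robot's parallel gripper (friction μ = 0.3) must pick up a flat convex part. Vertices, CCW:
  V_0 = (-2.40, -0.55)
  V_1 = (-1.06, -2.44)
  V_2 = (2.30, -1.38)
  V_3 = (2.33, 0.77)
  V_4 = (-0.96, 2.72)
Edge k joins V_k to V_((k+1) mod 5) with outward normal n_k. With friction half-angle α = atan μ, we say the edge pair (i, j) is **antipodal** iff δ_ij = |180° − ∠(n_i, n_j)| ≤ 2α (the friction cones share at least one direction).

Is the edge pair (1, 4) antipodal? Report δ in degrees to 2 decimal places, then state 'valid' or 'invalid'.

δ = 48.72°, invalid

α = atan 0.3 = 16.70°;  2α = 33.40°
edge 1: e_1 = (+3.36, +1.06);  n_1 = (+0.3009, -0.9537)
edge 4: e_4 = (-1.44, -3.27);  n_4 = (-0.9152, +0.4030)
∠(n_1, n_4) = 131.28°
δ = |180° − 131.28°| = 48.72°
48.72° > 2α = 33.40°  →  invalid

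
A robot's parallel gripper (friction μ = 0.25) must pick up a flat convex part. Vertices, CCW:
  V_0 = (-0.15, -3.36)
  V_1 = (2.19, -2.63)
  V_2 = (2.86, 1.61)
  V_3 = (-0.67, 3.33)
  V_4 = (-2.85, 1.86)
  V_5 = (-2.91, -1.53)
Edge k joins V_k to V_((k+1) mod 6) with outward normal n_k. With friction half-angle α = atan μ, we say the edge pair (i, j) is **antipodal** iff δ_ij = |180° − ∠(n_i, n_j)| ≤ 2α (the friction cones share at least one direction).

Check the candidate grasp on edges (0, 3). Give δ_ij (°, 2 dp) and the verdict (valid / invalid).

δ = 16.67°, valid

α = atan 0.25 = 14.04°;  2α = 28.07°
edge 0: e_0 = (+2.34, +0.73);  n_0 = (+0.2978, -0.9546)
edge 3: e_3 = (-2.18, -1.47);  n_3 = (-0.5591, +0.8291)
∠(n_0, n_3) = 163.33°
δ = |180° − 163.33°| = 16.67°
16.67° ≤ 2α = 28.07°  →  valid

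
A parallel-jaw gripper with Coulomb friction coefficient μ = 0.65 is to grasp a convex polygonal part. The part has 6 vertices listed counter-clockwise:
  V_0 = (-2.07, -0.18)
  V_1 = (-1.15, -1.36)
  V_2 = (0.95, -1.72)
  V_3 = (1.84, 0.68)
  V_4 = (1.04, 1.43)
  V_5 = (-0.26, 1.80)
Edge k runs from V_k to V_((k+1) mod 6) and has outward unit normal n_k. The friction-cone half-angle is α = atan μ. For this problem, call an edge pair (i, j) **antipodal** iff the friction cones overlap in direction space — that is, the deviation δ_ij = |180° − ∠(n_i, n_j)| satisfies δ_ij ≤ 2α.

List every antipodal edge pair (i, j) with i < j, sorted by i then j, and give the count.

α = atan 0.65 = 33.02°;  2α = 66.05°
n_0 = (-0.7886, -0.6149)
n_1 = (-0.1690, -0.9856)
n_2 = (+0.9376, -0.3477)
n_3 = (+0.6839, +0.7295)
n_4 = (+0.2737, +0.9618)
n_5 = (-0.7381, +0.6747)
  (0,1): δ = 137.67°  ·
  (0,2): δ = 58.29°  ✓
  (0,3): δ = 8.91°  ✓
  (0,4): δ = 36.17°  ✓
  (0,5): δ = 99.63°  ·
  (1,2): δ = 100.62°  ·
  (1,3): δ = 33.42°  ✓
  (1,4): δ = 6.16°  ✓
  (1,5): δ = 57.30°  ✓
  (2,3): δ = 112.81°  ·
  (2,4): δ = 85.54°  ·
  (2,5): δ = 22.09°  ✓
  (3,4): δ = 152.73°  ·
  (3,5): δ = 89.28°  ·
  (4,5): δ = 116.54°  ·
antipodal pairs: 7

count = 7; pairs: (0,2), (0,3), (0,4), (1,3), (1,4), (1,5), (2,5)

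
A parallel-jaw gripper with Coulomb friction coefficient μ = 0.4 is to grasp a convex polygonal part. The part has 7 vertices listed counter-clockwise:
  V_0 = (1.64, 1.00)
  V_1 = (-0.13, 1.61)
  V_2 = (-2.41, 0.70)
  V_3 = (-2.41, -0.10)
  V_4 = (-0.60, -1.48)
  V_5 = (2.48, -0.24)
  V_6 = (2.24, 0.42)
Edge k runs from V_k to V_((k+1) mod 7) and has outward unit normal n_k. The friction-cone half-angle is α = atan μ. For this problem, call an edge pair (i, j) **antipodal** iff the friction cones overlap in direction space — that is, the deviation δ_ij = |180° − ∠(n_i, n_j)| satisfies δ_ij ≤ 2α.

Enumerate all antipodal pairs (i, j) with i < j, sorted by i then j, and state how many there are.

α = atan 0.4 = 21.80°;  2α = 43.60°
n_0 = (+0.3258, +0.9454)
n_1 = (-0.3707, +0.9288)
n_2 = (-1.0000, -0.0000)
n_3 = (-0.6063, -0.7952)
n_4 = (+0.3735, -0.9276)
n_5 = (+0.9398, +0.3417)
n_6 = (+0.6950, +0.7190)
  (0,1): δ = 139.23°  ·
  (0,2): δ = 70.98°  ·
  (0,3): δ = 18.31°  ✓
  (0,4): δ = 40.95°  ✓
  (0,5): δ = 129.00°  ·
  (0,6): δ = 154.99°  ·
  (1,2): δ = 111.76°  ·
  (1,3): δ = 59.08°  ·
  (1,4): δ = 0.17°  ✓
  (1,5): δ = 88.23°  ·
  (1,6): δ = 114.21°  ·
  (2,3): δ = 127.32°  ·
  (2,4): δ = 68.07°  ·
  (2,5): δ = 19.98°  ✓
  (2,6): δ = 45.97°  ·
  (3,4): δ = 120.75°  ·
  (3,5): δ = 32.69°  ✓
  (3,6): δ = 6.71°  ✓
  (4,5): δ = 91.95°  ·
  (4,6): δ = 65.96°  ·
  (5,6): δ = 154.01°  ·
antipodal pairs: 6

count = 6; pairs: (0,3), (0,4), (1,4), (2,5), (3,5), (3,6)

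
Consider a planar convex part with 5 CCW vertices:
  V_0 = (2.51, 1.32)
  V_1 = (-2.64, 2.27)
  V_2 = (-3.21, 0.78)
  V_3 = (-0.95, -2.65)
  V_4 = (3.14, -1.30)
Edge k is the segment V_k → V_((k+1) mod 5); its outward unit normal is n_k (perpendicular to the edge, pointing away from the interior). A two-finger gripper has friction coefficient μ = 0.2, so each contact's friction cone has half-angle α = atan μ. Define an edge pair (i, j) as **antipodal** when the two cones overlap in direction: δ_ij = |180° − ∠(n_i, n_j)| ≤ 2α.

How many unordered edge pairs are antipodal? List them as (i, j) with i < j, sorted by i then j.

α = atan 0.2 = 11.31°;  2α = 22.62°
n_0 = (+0.1814, +0.9834)
n_1 = (-0.9340, +0.3573)
n_2 = (-0.8350, -0.5502)
n_3 = (+0.3134, -0.9496)
n_4 = (+0.9723, +0.2338)
  (0,1): δ = 100.48°  ·
  (0,2): δ = 46.17°  ·
  (0,3): δ = 28.72°  ·
  (0,4): δ = 113.97°  ·
  (1,2): δ = 125.69°  ·
  (1,3): δ = 50.80°  ·
  (1,4): δ = 34.45°  ·
  (2,3): δ = 105.11°  ·
  (2,4): δ = 19.86°  ✓
  (3,4): δ = 94.75°  ·
antipodal pairs: 1

count = 1; pairs: (2,4)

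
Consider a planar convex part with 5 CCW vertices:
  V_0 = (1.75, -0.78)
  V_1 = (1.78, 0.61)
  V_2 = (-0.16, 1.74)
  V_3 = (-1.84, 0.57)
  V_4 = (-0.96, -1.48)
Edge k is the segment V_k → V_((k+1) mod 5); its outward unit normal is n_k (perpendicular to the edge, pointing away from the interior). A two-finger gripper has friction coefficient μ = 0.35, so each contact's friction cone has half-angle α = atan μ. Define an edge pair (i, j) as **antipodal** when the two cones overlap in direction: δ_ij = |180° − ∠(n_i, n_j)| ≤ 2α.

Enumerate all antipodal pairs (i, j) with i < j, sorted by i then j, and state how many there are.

α = atan 0.35 = 19.29°;  2α = 38.58°
n_0 = (+0.9998, -0.0216)
n_1 = (+0.5033, +0.8641)
n_2 = (-0.5715, +0.8206)
n_3 = (-0.9189, -0.3945)
n_4 = (+0.2501, -0.9682)
  (0,1): δ = 118.98°  ·
  (0,2): δ = 53.91°  ·
  (0,3): δ = 24.47°  ✓
  (0,4): δ = 105.72°  ·
  (1,2): δ = 114.93°  ·
  (1,3): δ = 36.55°  ✓
  (1,4): δ = 44.70°  ·
  (2,3): δ = 101.62°  ·
  (2,4): δ = 20.37°  ✓
  (3,4): δ = 98.75°  ·
antipodal pairs: 3

count = 3; pairs: (0,3), (1,3), (2,4)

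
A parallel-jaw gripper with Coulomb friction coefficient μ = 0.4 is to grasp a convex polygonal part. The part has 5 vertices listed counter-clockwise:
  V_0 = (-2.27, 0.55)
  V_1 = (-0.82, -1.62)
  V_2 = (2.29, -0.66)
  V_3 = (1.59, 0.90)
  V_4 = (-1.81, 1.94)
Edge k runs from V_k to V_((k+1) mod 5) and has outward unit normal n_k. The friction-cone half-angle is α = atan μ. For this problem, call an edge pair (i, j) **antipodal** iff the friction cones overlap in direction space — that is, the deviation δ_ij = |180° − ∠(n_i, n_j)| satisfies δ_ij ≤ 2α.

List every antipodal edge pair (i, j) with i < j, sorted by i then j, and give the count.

α = atan 0.4 = 21.80°;  2α = 43.60°
n_0 = (-0.8315, -0.5556)
n_1 = (+0.2949, -0.9555)
n_2 = (+0.9124, +0.4094)
n_3 = (+0.2925, +0.9563)
n_4 = (-0.9494, +0.3142)
  (0,1): δ = 106.60°  ·
  (0,2): δ = 9.58°  ✓
  (0,3): δ = 39.24°  ✓
  (0,4): δ = 127.94°  ·
  (1,2): δ = 82.99°  ·
  (1,3): δ = 34.16°  ✓
  (1,4): δ = 54.53°  ·
  (2,3): δ = 131.17°  ·
  (2,4): δ = 42.48°  ✓
  (3,4): δ = 91.30°  ·
antipodal pairs: 4

count = 4; pairs: (0,2), (0,3), (1,3), (2,4)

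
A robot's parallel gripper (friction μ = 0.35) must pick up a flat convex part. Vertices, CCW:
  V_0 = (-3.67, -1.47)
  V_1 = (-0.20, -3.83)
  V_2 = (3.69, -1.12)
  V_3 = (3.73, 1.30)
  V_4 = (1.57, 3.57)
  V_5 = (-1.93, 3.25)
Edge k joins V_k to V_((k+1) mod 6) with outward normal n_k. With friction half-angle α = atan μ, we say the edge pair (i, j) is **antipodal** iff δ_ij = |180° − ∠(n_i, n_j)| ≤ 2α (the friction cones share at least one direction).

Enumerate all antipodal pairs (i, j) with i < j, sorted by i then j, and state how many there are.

α = atan 0.35 = 19.29°;  2α = 38.58°
n_0 = (-0.5624, -0.8269)
n_1 = (+0.5716, -0.8205)
n_2 = (+0.9999, -0.0165)
n_3 = (+0.7244, +0.6893)
n_4 = (-0.0910, +0.9958)
n_5 = (-0.9383, +0.3459)
  (0,1): δ = 110.92°  ·
  (0,2): δ = 56.73°  ·
  (0,3): δ = 12.20°  ✓
  (0,4): δ = 39.44°  ·
  (0,5): δ = 103.98°  ·
  (1,2): δ = 125.81°  ·
  (1,3): δ = 81.29°  ·
  (1,4): δ = 29.64°  ✓
  (1,5): δ = 34.90°  ✓
  (2,3): δ = 135.48°  ·
  (2,4): δ = 83.83°  ·
  (2,5): δ = 19.29°  ✓
  (3,4): δ = 128.35°  ·
  (3,5): δ = 63.81°  ·
  (4,5): δ = 115.46°  ·
antipodal pairs: 4

count = 4; pairs: (0,3), (1,4), (1,5), (2,5)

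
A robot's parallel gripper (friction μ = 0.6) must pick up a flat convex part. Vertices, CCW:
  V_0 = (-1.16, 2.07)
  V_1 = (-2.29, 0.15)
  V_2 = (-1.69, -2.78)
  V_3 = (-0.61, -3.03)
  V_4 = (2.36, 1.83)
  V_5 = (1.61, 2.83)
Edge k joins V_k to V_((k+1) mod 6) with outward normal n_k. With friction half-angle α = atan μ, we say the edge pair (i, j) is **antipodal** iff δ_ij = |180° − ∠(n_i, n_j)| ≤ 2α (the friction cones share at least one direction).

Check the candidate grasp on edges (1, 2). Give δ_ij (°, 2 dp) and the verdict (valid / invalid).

α = atan 0.6 = 30.96°;  2α = 61.93°
edge 1: e_1 = (+0.60, -2.93);  n_1 = (-0.9797, -0.2006)
edge 2: e_2 = (+1.08, -0.25);  n_2 = (-0.2255, -0.9742)
∠(n_1, n_2) = 65.39°
δ = |180° − 65.39°| = 114.61°
114.61° > 2α = 61.93°  →  invalid

δ = 114.61°, invalid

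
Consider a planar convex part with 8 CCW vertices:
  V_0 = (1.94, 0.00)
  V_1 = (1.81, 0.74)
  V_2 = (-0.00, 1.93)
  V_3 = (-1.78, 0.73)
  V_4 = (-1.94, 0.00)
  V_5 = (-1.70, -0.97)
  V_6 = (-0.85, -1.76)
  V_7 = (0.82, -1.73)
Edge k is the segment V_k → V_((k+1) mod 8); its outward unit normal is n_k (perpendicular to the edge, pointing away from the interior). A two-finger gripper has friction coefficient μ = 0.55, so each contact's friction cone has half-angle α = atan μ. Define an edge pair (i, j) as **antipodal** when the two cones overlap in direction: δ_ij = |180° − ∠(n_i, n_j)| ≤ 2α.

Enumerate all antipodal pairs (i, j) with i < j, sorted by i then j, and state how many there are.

α = atan 0.55 = 28.81°;  2α = 57.62°
n_0 = (+0.9849, +0.1730)
n_1 = (+0.5494, +0.8356)
n_2 = (-0.5590, +0.8292)
n_3 = (-0.9768, +0.2141)
n_4 = (-0.9707, -0.2402)
n_5 = (-0.6808, -0.7325)
n_6 = (+0.0180, -0.9998)
n_7 = (+0.8394, -0.5435)
  (0,1): δ = 133.29°  ·
  (0,2): δ = 65.98°  ·
  (0,3): δ = 22.33°  ✓
  (0,4): δ = 3.93°  ✓
  (0,5): δ = 37.13°  ✓
  (0,6): δ = 81.07°  ·
  (0,7): δ = 137.12°  ·
  (1,2): δ = 112.69°  ·
  (1,3): δ = 69.04°  ·
  (1,4): δ = 42.78°  ✓
  (1,5): δ = 9.58°  ✓
  (1,6): δ = 34.35°  ✓
  (1,7): δ = 90.40°  ·
  (2,3): δ = 136.35°  ·
  (2,4): δ = 110.09°  ·
  (2,5): δ = 76.89°  ·
  (2,6): δ = 32.96°  ✓
  (2,7): δ = 23.09°  ✓
  (3,4): δ = 153.74°  ·
  (3,5): δ = 120.54°  ·
  (3,6): δ = 76.61°  ·
  (3,7): δ = 20.56°  ✓
  (4,5): δ = 146.80°  ·
  (4,6): δ = 102.87°  ·
  (4,7): δ = 46.82°  ✓
  (5,6): δ = 136.07°  ·
  (5,7): δ = 80.01°  ·
  (6,7): δ = 123.95°  ·
antipodal pairs: 10

count = 10; pairs: (0,3), (0,4), (0,5), (1,4), (1,5), (1,6), (2,6), (2,7), (3,7), (4,7)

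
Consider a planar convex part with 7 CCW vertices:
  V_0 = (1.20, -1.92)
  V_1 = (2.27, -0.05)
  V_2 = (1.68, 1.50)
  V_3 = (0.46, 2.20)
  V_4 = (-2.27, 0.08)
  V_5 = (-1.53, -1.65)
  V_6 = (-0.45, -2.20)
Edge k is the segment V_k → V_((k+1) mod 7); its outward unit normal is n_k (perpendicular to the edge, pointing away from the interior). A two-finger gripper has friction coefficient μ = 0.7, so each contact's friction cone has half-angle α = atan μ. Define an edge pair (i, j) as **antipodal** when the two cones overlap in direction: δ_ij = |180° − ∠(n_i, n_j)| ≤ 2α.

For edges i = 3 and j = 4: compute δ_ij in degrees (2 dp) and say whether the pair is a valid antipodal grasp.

δ = 104.67°, invalid

α = atan 0.7 = 34.99°;  2α = 69.98°
edge 3: e_3 = (-2.73, -2.12);  n_3 = (-0.6133, +0.7898)
edge 4: e_4 = (+0.74, -1.73);  n_4 = (-0.9194, -0.3933)
∠(n_3, n_4) = 75.33°
δ = |180° − 75.33°| = 104.67°
104.67° > 2α = 69.98°  →  invalid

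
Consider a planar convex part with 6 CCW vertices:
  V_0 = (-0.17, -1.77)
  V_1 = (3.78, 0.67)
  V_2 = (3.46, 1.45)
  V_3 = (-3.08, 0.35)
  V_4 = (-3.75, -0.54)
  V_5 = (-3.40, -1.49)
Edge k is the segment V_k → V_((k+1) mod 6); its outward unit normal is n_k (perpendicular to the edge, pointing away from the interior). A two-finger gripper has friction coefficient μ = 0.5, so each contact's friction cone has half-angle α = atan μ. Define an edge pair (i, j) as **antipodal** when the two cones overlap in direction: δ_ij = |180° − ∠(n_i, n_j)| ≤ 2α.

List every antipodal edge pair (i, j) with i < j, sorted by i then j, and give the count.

count = 4; pairs: (0,2), (0,3), (1,4), (2,5)

α = atan 0.5 = 26.57°;  2α = 53.13°
n_0 = (+0.5255, -0.8508)
n_1 = (+0.9252, +0.3796)
n_2 = (-0.1659, +0.9861)
n_3 = (-0.7989, +0.6014)
n_4 = (-0.9383, -0.3457)
n_5 = (-0.0864, -0.9963)
  (0,1): δ = 99.40°  ·
  (0,2): δ = 22.16°  ✓
  (0,3): δ = 21.32°  ✓
  (0,4): δ = 78.52°  ·
  (0,5): δ = 143.34°  ·
  (1,2): δ = 102.76°  ·
  (1,3): δ = 59.28°  ·
  (1,4): δ = 2.08°  ✓
  (1,5): δ = 62.74°  ·
  (2,3): δ = 136.52°  ·
  (2,4): δ = 79.32°  ·
  (2,5): δ = 14.50°  ✓
  (3,4): δ = 122.80°  ·
  (3,5): δ = 57.98°  ·
  (4,5): δ = 115.18°  ·
antipodal pairs: 4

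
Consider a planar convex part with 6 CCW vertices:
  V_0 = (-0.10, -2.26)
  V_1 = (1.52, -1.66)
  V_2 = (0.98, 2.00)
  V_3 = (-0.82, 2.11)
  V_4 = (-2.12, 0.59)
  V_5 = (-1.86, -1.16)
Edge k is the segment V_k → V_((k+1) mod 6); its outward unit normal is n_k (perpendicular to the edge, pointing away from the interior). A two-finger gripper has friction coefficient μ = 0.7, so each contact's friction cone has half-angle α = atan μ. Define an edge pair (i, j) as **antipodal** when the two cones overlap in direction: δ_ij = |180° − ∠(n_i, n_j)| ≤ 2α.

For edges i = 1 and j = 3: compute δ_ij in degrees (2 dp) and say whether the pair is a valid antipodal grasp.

α = atan 0.7 = 34.99°;  2α = 69.98°
edge 1: e_1 = (-0.54, +3.66);  n_1 = (+0.9893, +0.1460)
edge 3: e_3 = (-1.30, -1.52);  n_3 = (-0.7600, +0.6500)
∠(n_1, n_3) = 131.07°
δ = |180° − 131.07°| = 48.93°
48.93° ≤ 2α = 69.98°  →  valid

δ = 48.93°, valid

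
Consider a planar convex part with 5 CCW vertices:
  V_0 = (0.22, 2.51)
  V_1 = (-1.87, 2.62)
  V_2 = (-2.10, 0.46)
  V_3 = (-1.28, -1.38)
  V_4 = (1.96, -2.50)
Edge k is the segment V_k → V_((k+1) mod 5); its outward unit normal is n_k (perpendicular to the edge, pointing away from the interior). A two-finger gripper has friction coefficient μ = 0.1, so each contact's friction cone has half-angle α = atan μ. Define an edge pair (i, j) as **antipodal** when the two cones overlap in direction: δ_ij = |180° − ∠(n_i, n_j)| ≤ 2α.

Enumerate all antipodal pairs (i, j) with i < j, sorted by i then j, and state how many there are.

α = atan 0.1 = 5.71°;  2α = 11.42°
n_0 = (+0.0526, +0.9986)
n_1 = (-0.9944, +0.1059)
n_2 = (-0.9134, -0.4071)
n_3 = (-0.3267, -0.9451)
n_4 = (+0.9446, +0.3281)
  (0,1): δ = 93.07°  ·
  (0,2): δ = 62.97°  ·
  (0,3): δ = 16.06°  ·
  (0,4): δ = 112.17°  ·
  (1,2): δ = 149.90°  ·
  (1,3): δ = 102.99°  ·
  (1,4): δ = 25.23°  ·
  (2,3): δ = 133.09°  ·
  (2,4): δ = 4.87°  ✓
  (3,4): δ = 51.78°  ·
antipodal pairs: 1

count = 1; pairs: (2,4)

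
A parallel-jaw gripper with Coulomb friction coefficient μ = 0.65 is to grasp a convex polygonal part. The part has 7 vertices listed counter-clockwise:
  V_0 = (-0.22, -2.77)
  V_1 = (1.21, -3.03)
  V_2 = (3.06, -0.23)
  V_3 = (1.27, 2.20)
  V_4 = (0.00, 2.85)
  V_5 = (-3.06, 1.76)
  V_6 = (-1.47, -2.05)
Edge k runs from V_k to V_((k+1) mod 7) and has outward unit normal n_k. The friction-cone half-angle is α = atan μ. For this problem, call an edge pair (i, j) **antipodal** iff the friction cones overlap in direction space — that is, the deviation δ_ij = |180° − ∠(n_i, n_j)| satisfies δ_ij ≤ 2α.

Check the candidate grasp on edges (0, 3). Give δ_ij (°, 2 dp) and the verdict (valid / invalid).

δ = 16.80°, valid

α = atan 0.65 = 33.02°;  2α = 66.05°
edge 0: e_0 = (+1.43, -0.26);  n_0 = (-0.1789, -0.9839)
edge 3: e_3 = (-1.27, +0.65);  n_3 = (+0.4556, +0.8902)
∠(n_0, n_3) = 163.20°
δ = |180° − 163.20°| = 16.80°
16.80° ≤ 2α = 66.05°  →  valid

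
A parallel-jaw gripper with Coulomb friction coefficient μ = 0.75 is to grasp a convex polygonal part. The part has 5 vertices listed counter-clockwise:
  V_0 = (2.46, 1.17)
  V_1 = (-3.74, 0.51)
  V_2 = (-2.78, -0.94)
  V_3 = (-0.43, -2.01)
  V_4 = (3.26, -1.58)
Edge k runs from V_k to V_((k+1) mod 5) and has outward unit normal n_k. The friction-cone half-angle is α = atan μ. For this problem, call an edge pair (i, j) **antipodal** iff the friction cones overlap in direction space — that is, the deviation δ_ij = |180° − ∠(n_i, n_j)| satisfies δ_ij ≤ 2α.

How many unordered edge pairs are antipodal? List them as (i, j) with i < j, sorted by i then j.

count = 5; pairs: (0,1), (0,2), (0,3), (1,4), (2,4)

α = atan 0.75 = 36.87°;  2α = 73.74°
n_0 = (-0.1059, +0.9944)
n_1 = (-0.8338, -0.5520)
n_2 = (-0.4144, -0.9101)
n_3 = (+0.1157, -0.9933)
n_4 = (+0.9602, +0.2793)
  (0,1): δ = 62.57°  ✓
  (0,2): δ = 30.56°  ✓
  (0,3): δ = 0.57°  ✓
  (0,4): δ = 100.14°  ·
  (1,2): δ = 147.99°  ·
  (1,3): δ = 116.86°  ·
  (1,4): δ = 17.29°  ✓
  (2,3): δ = 148.87°  ·
  (2,4): δ = 49.30°  ✓
  (3,4): δ = 80.43°  ·
antipodal pairs: 5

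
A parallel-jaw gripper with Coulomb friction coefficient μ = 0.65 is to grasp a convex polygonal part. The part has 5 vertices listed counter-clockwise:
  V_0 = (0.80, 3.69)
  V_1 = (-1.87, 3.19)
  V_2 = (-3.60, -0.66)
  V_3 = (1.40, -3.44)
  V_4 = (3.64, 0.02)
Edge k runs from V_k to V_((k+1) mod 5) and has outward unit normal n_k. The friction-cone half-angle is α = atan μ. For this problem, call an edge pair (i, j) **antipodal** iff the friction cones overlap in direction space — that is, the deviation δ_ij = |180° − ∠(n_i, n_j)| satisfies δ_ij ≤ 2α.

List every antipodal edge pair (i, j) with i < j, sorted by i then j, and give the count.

count = 5; pairs: (0,2), (0,3), (1,3), (1,4), (2,4)

α = atan 0.65 = 33.02°;  2α = 66.05°
n_0 = (-0.1841, +0.9829)
n_1 = (-0.9121, +0.4099)
n_2 = (-0.4859, -0.8740)
n_3 = (+0.8394, -0.5435)
n_4 = (+0.7909, +0.6120)
  (0,1): δ = 124.80°  ·
  (0,2): δ = 39.68°  ✓
  (0,3): δ = 46.47°  ✓
  (0,4): δ = 117.13°  ·
  (1,2): δ = 94.88°  ·
  (1,3): δ = 8.72°  ✓
  (1,4): δ = 61.93°  ✓
  (2,3): δ = 93.84°  ·
  (2,4): δ = 23.19°  ✓
  (3,4): δ = 109.35°  ·
antipodal pairs: 5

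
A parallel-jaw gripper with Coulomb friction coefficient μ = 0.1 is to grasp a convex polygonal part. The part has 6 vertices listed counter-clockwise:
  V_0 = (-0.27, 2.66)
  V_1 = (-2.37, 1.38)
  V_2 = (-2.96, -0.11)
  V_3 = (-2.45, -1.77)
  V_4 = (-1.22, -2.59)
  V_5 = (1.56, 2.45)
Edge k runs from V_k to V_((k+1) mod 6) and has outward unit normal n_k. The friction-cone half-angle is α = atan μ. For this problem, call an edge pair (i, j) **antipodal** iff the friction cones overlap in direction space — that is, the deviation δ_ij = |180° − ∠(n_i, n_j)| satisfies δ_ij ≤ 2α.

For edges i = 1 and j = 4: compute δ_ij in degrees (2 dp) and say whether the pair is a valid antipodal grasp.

δ = 7.28°, valid

α = atan 0.1 = 5.71°;  2α = 11.42°
edge 1: e_1 = (-0.59, -1.49);  n_1 = (-0.9298, +0.3682)
edge 4: e_4 = (+2.78, +5.04);  n_4 = (+0.8756, -0.4830)
∠(n_1, n_4) = 172.72°
δ = |180° − 172.72°| = 7.28°
7.28° ≤ 2α = 11.42°  →  valid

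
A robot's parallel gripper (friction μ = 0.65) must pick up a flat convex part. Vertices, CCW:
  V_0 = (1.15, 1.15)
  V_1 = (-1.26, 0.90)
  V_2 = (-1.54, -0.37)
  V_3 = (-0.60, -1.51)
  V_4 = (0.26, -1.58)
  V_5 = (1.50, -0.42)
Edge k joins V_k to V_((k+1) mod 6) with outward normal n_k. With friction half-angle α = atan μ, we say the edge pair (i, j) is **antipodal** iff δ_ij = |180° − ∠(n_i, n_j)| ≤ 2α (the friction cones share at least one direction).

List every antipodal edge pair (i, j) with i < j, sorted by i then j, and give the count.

α = atan 0.65 = 33.02°;  2α = 66.05°
n_0 = (-0.1032, +0.9947)
n_1 = (-0.9765, +0.2153)
n_2 = (-0.7715, -0.6362)
n_3 = (-0.0811, -0.9967)
n_4 = (+0.6832, -0.7303)
n_5 = (+0.9760, +0.2176)
  (0,1): δ = 108.36°  ·
  (0,2): δ = 56.41°  ✓
  (0,3): δ = 10.58°  ✓
  (0,4): δ = 37.17°  ✓
  (0,5): δ = 96.65°  ·
  (1,2): δ = 128.06°  ·
  (1,3): δ = 82.22°  ·
  (1,4): δ = 34.48°  ✓
  (1,5): δ = 25.00°  ✓
  (2,3): δ = 134.16°  ·
  (2,4): δ = 86.42°  ·
  (2,5): δ = 26.94°  ✓
  (3,4): δ = 132.26°  ·
  (3,5): δ = 72.78°  ·
  (4,5): δ = 120.52°  ·
antipodal pairs: 6

count = 6; pairs: (0,2), (0,3), (0,4), (1,4), (1,5), (2,5)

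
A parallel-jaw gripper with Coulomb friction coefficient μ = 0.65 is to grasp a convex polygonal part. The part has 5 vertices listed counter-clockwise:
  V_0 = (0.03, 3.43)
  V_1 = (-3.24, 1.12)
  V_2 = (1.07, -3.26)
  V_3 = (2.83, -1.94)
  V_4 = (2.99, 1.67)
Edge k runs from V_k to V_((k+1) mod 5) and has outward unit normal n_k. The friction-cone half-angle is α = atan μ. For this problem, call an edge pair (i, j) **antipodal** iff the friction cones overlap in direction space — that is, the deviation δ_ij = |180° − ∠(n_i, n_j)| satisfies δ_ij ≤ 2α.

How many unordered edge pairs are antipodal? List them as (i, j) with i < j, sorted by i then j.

α = atan 0.65 = 33.02°;  2α = 66.05°
n_0 = (-0.5770, +0.8168)
n_1 = (-0.7128, -0.7014)
n_2 = (+0.6000, -0.8000)
n_3 = (+0.9990, -0.0443)
n_4 = (+0.5111, +0.8595)
  (0,1): δ = 80.70°  ·
  (0,2): δ = 1.63°  ✓
  (0,3): δ = 52.22°  ✓
  (0,4): δ = 114.03°  ·
  (1,2): δ = 97.67°  ·
  (1,3): δ = 47.08°  ✓
  (1,4): δ = 14.73°  ✓
  (2,3): δ = 129.41°  ·
  (2,4): δ = 67.61°  ·
  (3,4): δ = 118.20°  ·
antipodal pairs: 4

count = 4; pairs: (0,2), (0,3), (1,3), (1,4)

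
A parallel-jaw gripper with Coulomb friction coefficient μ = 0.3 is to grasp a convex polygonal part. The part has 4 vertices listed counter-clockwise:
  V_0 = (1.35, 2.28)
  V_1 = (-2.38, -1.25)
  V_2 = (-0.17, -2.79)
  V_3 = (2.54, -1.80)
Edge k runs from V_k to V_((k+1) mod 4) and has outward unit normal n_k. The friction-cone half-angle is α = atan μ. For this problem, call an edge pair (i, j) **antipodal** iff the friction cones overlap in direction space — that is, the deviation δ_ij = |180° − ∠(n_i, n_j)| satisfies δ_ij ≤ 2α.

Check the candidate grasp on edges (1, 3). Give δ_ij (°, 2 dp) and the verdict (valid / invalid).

δ = 38.87°, invalid

α = atan 0.3 = 16.70°;  2α = 33.40°
edge 1: e_1 = (+2.21, -1.54);  n_1 = (-0.5717, -0.8205)
edge 3: e_3 = (-1.19, +4.08);  n_3 = (+0.9600, +0.2800)
∠(n_1, n_3) = 141.13°
δ = |180° − 141.13°| = 38.87°
38.87° > 2α = 33.40°  →  invalid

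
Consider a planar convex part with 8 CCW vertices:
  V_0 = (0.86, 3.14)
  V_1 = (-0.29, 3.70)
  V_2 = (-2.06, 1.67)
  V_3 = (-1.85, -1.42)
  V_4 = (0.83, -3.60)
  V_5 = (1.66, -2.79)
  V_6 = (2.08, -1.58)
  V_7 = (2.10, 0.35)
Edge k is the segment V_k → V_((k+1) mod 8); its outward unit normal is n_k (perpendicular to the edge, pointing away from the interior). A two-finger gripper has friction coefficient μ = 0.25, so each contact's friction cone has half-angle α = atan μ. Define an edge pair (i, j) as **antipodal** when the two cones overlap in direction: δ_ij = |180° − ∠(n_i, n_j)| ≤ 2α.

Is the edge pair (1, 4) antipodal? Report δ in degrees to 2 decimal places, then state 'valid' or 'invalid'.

δ = 4.61°, valid

α = atan 0.25 = 14.04°;  2α = 28.07°
edge 1: e_1 = (-1.77, -2.03);  n_1 = (-0.7537, +0.6572)
edge 4: e_4 = (+0.83, +0.81);  n_4 = (+0.6984, -0.7157)
∠(n_1, n_4) = 175.39°
δ = |180° − 175.39°| = 4.61°
4.61° ≤ 2α = 28.07°  →  valid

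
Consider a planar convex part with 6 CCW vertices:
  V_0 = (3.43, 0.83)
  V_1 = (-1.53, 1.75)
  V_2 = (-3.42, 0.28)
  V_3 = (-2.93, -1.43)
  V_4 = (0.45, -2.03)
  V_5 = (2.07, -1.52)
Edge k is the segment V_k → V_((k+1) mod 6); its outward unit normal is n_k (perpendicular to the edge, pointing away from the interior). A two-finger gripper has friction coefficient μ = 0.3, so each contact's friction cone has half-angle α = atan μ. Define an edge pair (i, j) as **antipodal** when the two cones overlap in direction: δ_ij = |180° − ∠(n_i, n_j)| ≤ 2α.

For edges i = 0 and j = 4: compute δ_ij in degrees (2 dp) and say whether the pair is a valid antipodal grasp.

δ = 27.98°, valid

α = atan 0.3 = 16.70°;  2α = 33.40°
edge 0: e_0 = (-4.96, +0.92);  n_0 = (+0.1824, +0.9832)
edge 4: e_4 = (+1.62, +0.51);  n_4 = (+0.3003, -0.9538)
∠(n_0, n_4) = 152.02°
δ = |180° − 152.02°| = 27.98°
27.98° ≤ 2α = 33.40°  →  valid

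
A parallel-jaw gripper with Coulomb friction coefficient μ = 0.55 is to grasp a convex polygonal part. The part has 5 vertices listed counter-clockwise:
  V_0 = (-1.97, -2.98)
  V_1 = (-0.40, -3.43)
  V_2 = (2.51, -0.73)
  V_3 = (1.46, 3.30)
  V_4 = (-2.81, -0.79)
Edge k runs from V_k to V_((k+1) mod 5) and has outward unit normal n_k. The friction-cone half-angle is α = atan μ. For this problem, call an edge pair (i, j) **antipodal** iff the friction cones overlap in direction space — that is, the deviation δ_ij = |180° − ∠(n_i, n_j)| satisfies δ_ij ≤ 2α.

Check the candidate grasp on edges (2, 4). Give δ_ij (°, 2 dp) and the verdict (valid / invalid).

α = atan 0.55 = 28.81°;  2α = 57.62°
edge 2: e_2 = (-1.05, +4.03);  n_2 = (+0.9677, +0.2521)
edge 4: e_4 = (+0.84, -2.19);  n_4 = (-0.9337, -0.3581)
∠(n_2, n_4) = 173.62°
δ = |180° − 173.62°| = 6.38°
6.38° ≤ 2α = 57.62°  →  valid

δ = 6.38°, valid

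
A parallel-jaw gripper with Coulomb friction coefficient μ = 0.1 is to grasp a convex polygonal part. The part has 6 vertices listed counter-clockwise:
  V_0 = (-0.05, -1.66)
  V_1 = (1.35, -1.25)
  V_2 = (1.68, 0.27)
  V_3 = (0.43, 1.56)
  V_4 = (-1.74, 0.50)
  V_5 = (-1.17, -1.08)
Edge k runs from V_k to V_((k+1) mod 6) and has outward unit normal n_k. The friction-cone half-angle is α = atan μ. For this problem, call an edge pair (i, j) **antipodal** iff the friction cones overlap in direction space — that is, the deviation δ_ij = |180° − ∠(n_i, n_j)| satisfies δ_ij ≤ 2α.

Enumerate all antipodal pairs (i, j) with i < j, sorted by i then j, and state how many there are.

count = 1; pairs: (0,3)

α = atan 0.1 = 5.71°;  2α = 11.42°
n_0 = (+0.2811, -0.9597)
n_1 = (+0.9772, -0.2122)
n_2 = (+0.7182, +0.6959)
n_3 = (-0.4389, +0.8985)
n_4 = (-0.9407, -0.3394)
n_5 = (-0.4599, -0.8880)
  (0,1): δ = 118.57°  ·
  (0,2): δ = 62.23°  ·
  (0,3): δ = 9.71°  ✓
  (0,4): δ = 93.51°  ·
  (0,5): δ = 136.30°  ·
  (1,2): δ = 123.65°  ·
  (1,3): δ = 51.72°  ·
  (1,4): δ = 32.09°  ·
  (1,5): δ = 74.87°  ·
  (2,3): δ = 108.06°  ·
  (2,4): δ = 24.26°  ·
  (2,5): δ = 18.52°  ·
  (3,4): δ = 96.20°  ·
  (3,5): δ = 53.41°  ·
  (4,5): δ = 137.22°  ·
antipodal pairs: 1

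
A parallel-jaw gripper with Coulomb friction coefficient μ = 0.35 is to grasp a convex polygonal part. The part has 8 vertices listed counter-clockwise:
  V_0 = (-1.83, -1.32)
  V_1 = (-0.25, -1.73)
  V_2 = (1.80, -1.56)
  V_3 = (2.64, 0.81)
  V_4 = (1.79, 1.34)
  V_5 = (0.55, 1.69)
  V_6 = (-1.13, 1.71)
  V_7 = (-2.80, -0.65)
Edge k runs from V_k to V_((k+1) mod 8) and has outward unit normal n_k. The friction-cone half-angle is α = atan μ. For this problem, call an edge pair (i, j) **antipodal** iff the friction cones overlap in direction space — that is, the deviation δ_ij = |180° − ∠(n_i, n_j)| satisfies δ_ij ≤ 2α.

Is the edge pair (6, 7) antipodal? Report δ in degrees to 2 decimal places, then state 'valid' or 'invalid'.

δ = 89.35°, invalid

α = atan 0.35 = 19.29°;  2α = 38.58°
edge 6: e_6 = (-1.67, -2.36);  n_6 = (-0.8163, +0.5776)
edge 7: e_7 = (+0.97, -0.67);  n_7 = (-0.5683, -0.8228)
∠(n_6, n_7) = 90.65°
δ = |180° − 90.65°| = 89.35°
89.35° > 2α = 38.58°  →  invalid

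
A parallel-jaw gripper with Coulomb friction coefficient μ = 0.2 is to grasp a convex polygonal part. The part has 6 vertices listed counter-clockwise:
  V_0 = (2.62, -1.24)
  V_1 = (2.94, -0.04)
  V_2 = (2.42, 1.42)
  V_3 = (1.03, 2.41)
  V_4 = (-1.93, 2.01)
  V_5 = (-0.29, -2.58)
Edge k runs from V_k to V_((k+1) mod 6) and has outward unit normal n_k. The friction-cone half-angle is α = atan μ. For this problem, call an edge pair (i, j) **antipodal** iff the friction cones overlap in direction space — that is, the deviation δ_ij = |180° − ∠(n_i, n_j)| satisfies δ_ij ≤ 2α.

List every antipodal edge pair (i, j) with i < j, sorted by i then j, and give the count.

α = atan 0.2 = 11.31°;  2α = 22.62°
n_0 = (+0.9662, -0.2577)
n_1 = (+0.9420, +0.3355)
n_2 = (+0.5801, +0.8145)
n_3 = (-0.1339, +0.9910)
n_4 = (-0.9417, -0.3365)
n_5 = (+0.4183, -0.9083)
  (0,1): δ = 145.46°  ·
  (0,2): δ = 110.53°  ·
  (0,3): δ = 67.37°  ·
  (0,4): δ = 34.59°  ·
  (0,5): δ = 129.66°  ·
  (1,2): δ = 145.06°  ·
  (1,3): δ = 101.91°  ·
  (1,4): δ = 0.06°  ✓
  (1,5): δ = 95.12°  ·
  (2,3): δ = 136.84°  ·
  (2,4): δ = 34.88°  ·
  (2,5): δ = 60.18°  ·
  (3,4): δ = 78.03°  ·
  (3,5): δ = 17.03°  ✓
  (4,5): δ = 84.94°  ·
antipodal pairs: 2

count = 2; pairs: (1,4), (3,5)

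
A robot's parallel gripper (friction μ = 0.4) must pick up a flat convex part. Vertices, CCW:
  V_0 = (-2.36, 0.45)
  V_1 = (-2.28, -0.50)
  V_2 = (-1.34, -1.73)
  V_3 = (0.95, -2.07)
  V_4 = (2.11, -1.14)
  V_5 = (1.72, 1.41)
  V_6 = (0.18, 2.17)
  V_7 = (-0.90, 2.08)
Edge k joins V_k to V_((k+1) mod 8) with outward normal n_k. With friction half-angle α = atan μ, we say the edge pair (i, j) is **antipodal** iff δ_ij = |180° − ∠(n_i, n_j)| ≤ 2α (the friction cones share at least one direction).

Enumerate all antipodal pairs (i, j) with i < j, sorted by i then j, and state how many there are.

count = 7; pairs: (0,4), (1,4), (1,5), (2,5), (2,6), (3,6), (3,7)

α = atan 0.4 = 21.80°;  2α = 43.60°
n_0 = (-0.9965, -0.0839)
n_1 = (-0.7945, -0.6072)
n_2 = (-0.1469, -0.9892)
n_3 = (+0.6255, -0.7802)
n_4 = (+0.9885, +0.1512)
n_5 = (+0.4425, +0.8967)
n_6 = (-0.0830, +0.9965)
n_7 = (-0.7449, +0.6672)
  (0,1): δ = 147.43°  ·
  (0,2): δ = 103.26°  ·
  (0,3): δ = 56.09°  ·
  (0,4): δ = 3.88°  ✓
  (0,5): δ = 58.92°  ·
  (0,6): δ = 89.95°  ·
  (0,7): δ = 133.34°  ·
  (1,2): δ = 135.83°  ·
  (1,3): δ = 88.67°  ·
  (1,4): δ = 28.69°  ✓
  (1,5): δ = 26.35°  ✓
  (1,6): δ = 57.38°  ·
  (1,7): δ = 100.76°  ·
  (2,3): δ = 132.83°  ·
  (2,4): δ = 72.86°  ·
  (2,5): δ = 17.82°  ✓
  (2,6): δ = 13.21°  ✓
  (2,7): δ = 56.59°  ·
  (3,4): δ = 120.02°  ·
  (3,5): δ = 64.99°  ·
  (3,6): δ = 33.96°  ✓
  (3,7): δ = 9.43°  ✓
  (4,5): δ = 124.96°  ·
  (4,6): δ = 93.93°  ·
  (4,7): δ = 50.55°  ·
  (5,6): δ = 148.97°  ·
  (5,7): δ = 105.58°  ·
  (6,7): δ = 136.61°  ·
antipodal pairs: 7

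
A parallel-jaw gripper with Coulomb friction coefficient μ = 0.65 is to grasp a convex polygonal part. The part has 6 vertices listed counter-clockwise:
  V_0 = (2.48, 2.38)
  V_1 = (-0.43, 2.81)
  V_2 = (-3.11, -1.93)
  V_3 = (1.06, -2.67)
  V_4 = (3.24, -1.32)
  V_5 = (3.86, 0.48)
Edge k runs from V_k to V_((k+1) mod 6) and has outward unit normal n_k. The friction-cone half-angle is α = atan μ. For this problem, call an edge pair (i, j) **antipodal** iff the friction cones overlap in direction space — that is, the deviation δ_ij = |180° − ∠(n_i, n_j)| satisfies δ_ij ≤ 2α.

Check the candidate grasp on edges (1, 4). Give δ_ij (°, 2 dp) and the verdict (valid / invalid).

δ = 10.48°, valid

α = atan 0.65 = 33.02°;  2α = 66.05°
edge 1: e_1 = (-2.68, -4.74);  n_1 = (-0.8705, +0.4922)
edge 4: e_4 = (+0.62, +1.80);  n_4 = (+0.9455, -0.3257)
∠(n_1, n_4) = 169.52°
δ = |180° − 169.52°| = 10.48°
10.48° ≤ 2α = 66.05°  →  valid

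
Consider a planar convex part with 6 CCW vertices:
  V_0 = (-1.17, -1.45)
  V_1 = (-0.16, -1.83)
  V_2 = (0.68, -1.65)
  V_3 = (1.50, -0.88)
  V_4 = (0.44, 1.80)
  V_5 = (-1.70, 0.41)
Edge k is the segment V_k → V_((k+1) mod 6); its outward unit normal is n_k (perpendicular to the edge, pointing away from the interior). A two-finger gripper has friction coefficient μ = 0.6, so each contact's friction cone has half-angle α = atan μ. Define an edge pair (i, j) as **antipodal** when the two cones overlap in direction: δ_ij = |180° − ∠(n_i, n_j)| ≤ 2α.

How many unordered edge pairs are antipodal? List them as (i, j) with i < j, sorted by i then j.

α = atan 0.6 = 30.96°;  2α = 61.93°
n_0 = (-0.3521, -0.9359)
n_1 = (+0.2095, -0.9778)
n_2 = (+0.6845, -0.7290)
n_3 = (+0.9299, +0.3678)
n_4 = (-0.5447, +0.8386)
n_5 = (-0.9617, -0.2740)
  (0,1): δ = 147.29°  ·
  (0,2): δ = 116.18°  ·
  (0,3): δ = 47.80°  ✓
  (0,4): δ = 53.62°  ✓
  (0,5): δ = 126.52°  ·
  (1,2): δ = 148.90°  ·
  (1,3): δ = 80.51°  ·
  (1,4): δ = 20.91°  ✓
  (1,5): δ = 93.81°  ·
  (2,3): δ = 111.62°  ·
  (2,4): δ = 10.19°  ✓
  (2,5): δ = 62.71°  ·
  (3,4): δ = 78.57°  ·
  (3,5): δ = 5.68°  ✓
  (4,5): δ = 107.10°  ·
antipodal pairs: 5

count = 5; pairs: (0,3), (0,4), (1,4), (2,4), (3,5)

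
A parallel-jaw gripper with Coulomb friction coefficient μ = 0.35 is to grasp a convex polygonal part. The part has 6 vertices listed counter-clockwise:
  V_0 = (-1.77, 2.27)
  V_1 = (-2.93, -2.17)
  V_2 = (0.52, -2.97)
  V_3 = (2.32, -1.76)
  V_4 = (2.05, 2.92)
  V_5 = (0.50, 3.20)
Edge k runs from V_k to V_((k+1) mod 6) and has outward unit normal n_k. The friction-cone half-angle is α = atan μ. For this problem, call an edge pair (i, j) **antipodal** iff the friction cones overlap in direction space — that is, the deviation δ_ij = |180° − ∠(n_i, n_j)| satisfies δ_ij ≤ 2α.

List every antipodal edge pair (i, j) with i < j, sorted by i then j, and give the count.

α = atan 0.35 = 19.29°;  2α = 38.58°
n_0 = (-0.9675, +0.2528)
n_1 = (-0.2259, -0.9742)
n_2 = (+0.5579, -0.8299)
n_3 = (+0.9983, +0.0576)
n_4 = (+0.1778, +0.9841)
n_5 = (-0.3791, +0.9254)
  (0,1): δ = 88.41°  ·
  (0,2): δ = 41.45°  ·
  (0,3): δ = 17.94°  ✓
  (0,4): δ = 94.40°  ·
  (0,5): δ = 126.92°  ·
  (1,2): δ = 133.03°  ·
  (1,3): δ = 73.64°  ·
  (1,4): δ = 2.82°  ✓
  (1,5): δ = 35.33°  ✓
  (2,3): δ = 120.61°  ·
  (2,4): δ = 44.15°  ·
  (2,5): δ = 11.63°  ✓
  (3,4): δ = 103.54°  ·
  (3,5): δ = 71.02°  ·
  (4,5): δ = 147.48°  ·
antipodal pairs: 4

count = 4; pairs: (0,3), (1,4), (1,5), (2,5)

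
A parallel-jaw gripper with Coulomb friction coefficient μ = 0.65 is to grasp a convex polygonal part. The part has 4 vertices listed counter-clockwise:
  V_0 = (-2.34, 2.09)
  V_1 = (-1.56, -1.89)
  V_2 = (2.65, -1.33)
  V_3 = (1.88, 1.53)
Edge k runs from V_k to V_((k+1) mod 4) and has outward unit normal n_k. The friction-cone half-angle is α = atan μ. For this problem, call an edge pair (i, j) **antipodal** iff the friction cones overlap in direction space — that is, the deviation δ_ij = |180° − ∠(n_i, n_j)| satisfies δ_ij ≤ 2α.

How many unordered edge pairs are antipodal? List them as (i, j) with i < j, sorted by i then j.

count = 2; pairs: (0,2), (1,3)

α = atan 0.65 = 33.02°;  2α = 66.05°
n_0 = (-0.9813, -0.1923)
n_1 = (+0.1319, -0.9913)
n_2 = (+0.9656, +0.2600)
n_3 = (+0.1315, +0.9913)
  (0,1): δ = 93.51°  ·
  (0,2): δ = 3.98°  ✓
  (0,3): δ = 71.35°  ·
  (1,2): δ = 82.51°  ·
  (1,3): δ = 15.14°  ✓
  (2,3): δ = 112.63°  ·
antipodal pairs: 2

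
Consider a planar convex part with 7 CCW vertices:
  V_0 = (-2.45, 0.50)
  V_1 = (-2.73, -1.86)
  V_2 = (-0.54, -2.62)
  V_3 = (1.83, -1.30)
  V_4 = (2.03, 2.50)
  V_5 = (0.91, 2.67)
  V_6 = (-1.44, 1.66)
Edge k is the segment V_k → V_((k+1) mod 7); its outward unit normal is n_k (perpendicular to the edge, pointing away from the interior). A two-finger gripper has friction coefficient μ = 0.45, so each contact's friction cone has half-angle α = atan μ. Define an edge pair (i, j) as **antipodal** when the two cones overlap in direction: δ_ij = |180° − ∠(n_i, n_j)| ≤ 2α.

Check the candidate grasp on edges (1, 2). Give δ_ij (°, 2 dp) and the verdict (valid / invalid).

δ = 131.75°, invalid

α = atan 0.45 = 24.23°;  2α = 48.46°
edge 1: e_1 = (+2.19, -0.76);  n_1 = (-0.3279, -0.9447)
edge 2: e_2 = (+2.37, +1.32);  n_2 = (+0.4866, -0.8736)
∠(n_1, n_2) = 48.25°
δ = |180° − 48.25°| = 131.75°
131.75° > 2α = 48.46°  →  invalid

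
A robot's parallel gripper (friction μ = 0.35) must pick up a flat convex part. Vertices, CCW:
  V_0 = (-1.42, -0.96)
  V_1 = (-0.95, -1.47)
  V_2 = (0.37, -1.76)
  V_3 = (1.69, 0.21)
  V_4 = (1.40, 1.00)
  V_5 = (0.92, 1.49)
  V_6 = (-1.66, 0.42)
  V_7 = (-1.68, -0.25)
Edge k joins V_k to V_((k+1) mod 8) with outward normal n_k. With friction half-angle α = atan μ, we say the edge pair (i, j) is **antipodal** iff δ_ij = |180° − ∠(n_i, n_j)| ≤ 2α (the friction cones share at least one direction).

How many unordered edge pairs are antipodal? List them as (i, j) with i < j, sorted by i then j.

count = 9; pairs: (0,3), (0,4), (1,4), (1,5), (2,5), (2,6), (3,6), (3,7), (4,7)

α = atan 0.35 = 19.29°;  2α = 38.58°
n_0 = (-0.7354, -0.6777)
n_1 = (-0.2146, -0.9767)
n_2 = (+0.8308, -0.5566)
n_3 = (+0.9387, +0.3446)
n_4 = (+0.7144, +0.6998)
n_5 = (-0.3831, +0.9237)
n_6 = (-0.9996, +0.0298)
n_7 = (-0.9390, -0.3439)
  (0,1): δ = 145.05°  ·
  (0,2): δ = 76.49°  ·
  (0,3): δ = 22.51°  ✓
  (0,4): δ = 1.75°  ✓
  (0,5): δ = 69.86°  ·
  (0,6): δ = 135.63°  ·
  (0,7): δ = 157.45°  ·
  (1,2): δ = 111.43°  ·
  (1,3): δ = 57.45°  ·
  (1,4): δ = 33.20°  ✓
  (1,5): δ = 34.92°  ✓
  (1,6): δ = 100.68°  ·
  (1,7): δ = 122.50°  ·
  (2,3): δ = 126.02°  ·
  (2,4): δ = 101.77°  ·
  (2,5): δ = 33.65°  ✓
  (2,6): δ = 32.11°  ✓
  (2,7): δ = 53.94°  ·
  (3,4): δ = 155.75°  ·
  (3,5): δ = 87.63°  ·
  (3,6): δ = 21.87°  ✓
  (3,7): δ = 0.05°  ✓
  (4,5): δ = 111.88°  ·
  (4,6): δ = 46.12°  ·
  (4,7): δ = 24.30°  ✓
  (5,6): δ = 114.24°  ·
  (5,7): δ = 92.41°  ·
  (6,7): δ = 158.18°  ·
antipodal pairs: 9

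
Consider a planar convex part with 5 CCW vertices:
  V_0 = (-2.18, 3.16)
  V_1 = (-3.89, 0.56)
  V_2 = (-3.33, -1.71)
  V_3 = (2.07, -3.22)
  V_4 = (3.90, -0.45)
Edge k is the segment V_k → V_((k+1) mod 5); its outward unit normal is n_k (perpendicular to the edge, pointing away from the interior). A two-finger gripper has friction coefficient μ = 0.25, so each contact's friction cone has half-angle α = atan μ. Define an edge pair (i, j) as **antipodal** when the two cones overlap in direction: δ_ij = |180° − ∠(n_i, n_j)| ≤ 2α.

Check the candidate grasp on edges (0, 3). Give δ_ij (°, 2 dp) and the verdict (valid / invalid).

α = atan 0.25 = 14.04°;  2α = 28.07°
edge 0: e_0 = (-1.71, -2.60);  n_0 = (-0.8355, +0.5495)
edge 3: e_3 = (+1.83, +2.77);  n_3 = (+0.8344, -0.5512)
∠(n_0, n_3) = 179.88°
δ = |180° − 179.88°| = 0.12°
0.12° ≤ 2α = 28.07°  →  valid

δ = 0.12°, valid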